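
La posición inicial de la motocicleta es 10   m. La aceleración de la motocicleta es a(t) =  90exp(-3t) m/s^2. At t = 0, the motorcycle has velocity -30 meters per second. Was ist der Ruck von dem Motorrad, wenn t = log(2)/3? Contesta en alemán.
Wir müssen unsere Gleichung für die Beschleunigung a(t) = 90·exp(-3·t) 1-mal ableiten. Die Ableitung von der Beschleunigung ergibt den Ruck: j(t) = -270·exp(-3·t). Aus der Gleichung für den Ruck j(t) = -270·exp(-3·t), setzen wir t = log(2)/3 ein und erhalten j = -135.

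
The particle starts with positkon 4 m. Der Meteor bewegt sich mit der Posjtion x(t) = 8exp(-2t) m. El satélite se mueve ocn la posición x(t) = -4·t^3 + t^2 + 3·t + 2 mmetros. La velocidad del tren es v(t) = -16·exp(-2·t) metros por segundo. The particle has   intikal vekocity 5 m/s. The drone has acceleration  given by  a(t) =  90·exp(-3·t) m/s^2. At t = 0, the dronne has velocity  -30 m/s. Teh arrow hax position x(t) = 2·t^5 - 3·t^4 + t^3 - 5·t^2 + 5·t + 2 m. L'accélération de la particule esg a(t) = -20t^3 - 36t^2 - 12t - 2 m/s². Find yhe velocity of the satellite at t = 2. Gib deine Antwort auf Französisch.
En partant de la position x(t) = -4·t^3 + t^2 + 3·t + 2, nous prenons 1 dérivée. En prenant d/dt de x(t), nous trouvons v(t) = -12·t^2 + 2·t + 3. En utilisant v(t) = -12·t^2 + 2·t + 3 et en substituant t = 2, nous trouvons v = -41.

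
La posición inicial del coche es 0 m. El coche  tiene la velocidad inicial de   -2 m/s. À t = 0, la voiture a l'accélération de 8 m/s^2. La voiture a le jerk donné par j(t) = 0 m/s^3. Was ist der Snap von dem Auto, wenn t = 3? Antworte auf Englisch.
Starting from jerk j(t) = 0, we take 1 derivative. Taking d/dt of j(t), we find s(t) = 0. We have snap s(t) = 0. Substituting t = 3: s(3) = 0.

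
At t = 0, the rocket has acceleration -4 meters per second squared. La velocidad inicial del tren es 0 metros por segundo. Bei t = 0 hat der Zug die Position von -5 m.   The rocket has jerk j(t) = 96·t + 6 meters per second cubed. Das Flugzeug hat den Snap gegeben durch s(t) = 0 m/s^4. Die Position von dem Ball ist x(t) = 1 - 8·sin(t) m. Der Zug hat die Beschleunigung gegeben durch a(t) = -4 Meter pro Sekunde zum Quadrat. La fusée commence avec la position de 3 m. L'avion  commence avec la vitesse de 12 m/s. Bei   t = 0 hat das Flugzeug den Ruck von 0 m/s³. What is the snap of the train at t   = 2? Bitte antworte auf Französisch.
Pour résoudre ceci, nous devons prendre 2 dérivées de notre équation de l'accélération a(t) = -4. En prenant d/dt de a(t), nous trouvons j(t) = 0. En dérivant le jerk, nous obtenons le snap: s(t) = 0. En utilisant s(t) = 0 et en substituant t = 2, nous trouvons s = 0.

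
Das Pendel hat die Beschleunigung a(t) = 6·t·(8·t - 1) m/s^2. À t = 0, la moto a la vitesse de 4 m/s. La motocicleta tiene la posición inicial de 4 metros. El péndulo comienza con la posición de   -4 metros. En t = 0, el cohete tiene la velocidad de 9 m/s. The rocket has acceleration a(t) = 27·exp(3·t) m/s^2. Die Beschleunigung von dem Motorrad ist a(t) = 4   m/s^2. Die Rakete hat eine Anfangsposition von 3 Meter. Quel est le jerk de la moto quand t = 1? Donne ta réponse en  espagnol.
Partiendo de la aceleración a(t) = 4, tomamos 1 derivada. Derivando la aceleración, obtenemos la sacudida: j(t) = 0. Usando j(t) = 0 y sustituyendo t = 1, encontramos j = 0.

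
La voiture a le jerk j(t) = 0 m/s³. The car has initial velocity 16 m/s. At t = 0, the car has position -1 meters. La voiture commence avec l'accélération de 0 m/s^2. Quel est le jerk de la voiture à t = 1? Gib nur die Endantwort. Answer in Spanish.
En t = 1, j = 0.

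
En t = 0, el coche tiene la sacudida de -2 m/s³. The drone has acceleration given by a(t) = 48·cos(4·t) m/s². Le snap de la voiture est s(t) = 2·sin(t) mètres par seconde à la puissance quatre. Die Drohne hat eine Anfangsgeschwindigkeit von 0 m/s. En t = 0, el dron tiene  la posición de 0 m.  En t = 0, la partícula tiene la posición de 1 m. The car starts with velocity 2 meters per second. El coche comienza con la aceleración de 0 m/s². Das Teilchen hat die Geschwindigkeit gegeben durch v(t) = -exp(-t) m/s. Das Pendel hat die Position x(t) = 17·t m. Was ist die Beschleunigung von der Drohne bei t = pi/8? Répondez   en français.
Nous avons l'accélération a(t) = 48·cos(4·t). En substituant t = pi/8: a(pi/8) = 0.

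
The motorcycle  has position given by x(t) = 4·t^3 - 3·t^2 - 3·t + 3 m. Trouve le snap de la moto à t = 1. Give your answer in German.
Wir müssen unsere Gleichung für die Position x(t) = 4·t^3 - 3·t^2 - 3·t + 3 4-mal ableiten. Mit d/dt von x(t) finden wir v(t) = 12·t^2 - 6·t - 3. Die Ableitung von der Geschwindigkeit ergibt die Beschleunigung: a(t) = 24·t - 6. Mit d/dt von a(t) finden wir j(t) = 24. Durch Ableiten von dem Ruck erhalten wir den Snap: s(t) = 0. Mit s(t) = 0 und Einsetzen von t = 1, finden wir s = 0.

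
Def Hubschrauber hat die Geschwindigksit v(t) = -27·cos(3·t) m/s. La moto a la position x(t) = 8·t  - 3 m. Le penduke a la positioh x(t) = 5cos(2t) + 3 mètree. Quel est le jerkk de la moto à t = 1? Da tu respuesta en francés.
En partant de la position x(t) = 8·t - 3, nous prenons 3 dérivées. En prenant d/dt de x(t), nous trouvons v(t) = 8. La dérivée de la vitesse donne l'accélération: a(t) = 0. En prenant d/dt de a(t), nous trouvons j(t) = 0. Nous avons le jerk j(t) = 0. En substituant t = 1: j(1) = 0.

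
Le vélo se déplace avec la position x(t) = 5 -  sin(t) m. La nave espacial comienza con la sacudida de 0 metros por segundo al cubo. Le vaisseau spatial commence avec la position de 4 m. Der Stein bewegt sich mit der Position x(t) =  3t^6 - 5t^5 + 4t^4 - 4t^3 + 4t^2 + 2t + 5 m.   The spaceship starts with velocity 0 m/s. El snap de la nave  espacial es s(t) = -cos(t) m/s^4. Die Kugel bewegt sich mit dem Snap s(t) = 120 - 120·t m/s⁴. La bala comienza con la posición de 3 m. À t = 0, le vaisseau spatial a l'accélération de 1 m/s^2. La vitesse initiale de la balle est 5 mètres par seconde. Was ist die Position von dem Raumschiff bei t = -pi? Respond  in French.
Nous devons trouver la primitive de notre équation du snap s(t) = -cos(t) 4 fois. En prenant ∫s(t)dt et en appliquant j(0) = 0, nous trouvons j(t) = -sin(t). La primitive du jerk, avec a(0) = 1, donne l'accélération: a(t) = cos(t). En prenant ∫a(t)dt et en appliquant v(0) = 0, nous trouvons v(t) = sin(t). En intégrant la vitesse et en utilisant la condition initiale x(0) = 4, nous obtenons x(t) = 5 - cos(t). Nous avons la position x(t) = 5 - cos(t). En substituant t = -pi: x(-pi) = 6.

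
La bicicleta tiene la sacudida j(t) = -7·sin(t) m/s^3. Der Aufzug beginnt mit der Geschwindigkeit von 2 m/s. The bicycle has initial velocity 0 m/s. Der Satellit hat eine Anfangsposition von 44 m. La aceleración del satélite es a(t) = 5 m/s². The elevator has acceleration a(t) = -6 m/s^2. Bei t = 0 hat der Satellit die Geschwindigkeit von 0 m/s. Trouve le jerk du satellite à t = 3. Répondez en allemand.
Um dies zu lösen, müssen wir 1 Ableitung unserer Gleichung für die Beschleunigung a(t) = 5 nehmen. Mit d/dt von a(t) finden wir j(t) = 0. Aus der Gleichung für den Ruck j(t) = 0, setzen wir t = 3 ein und erhalten j = 0.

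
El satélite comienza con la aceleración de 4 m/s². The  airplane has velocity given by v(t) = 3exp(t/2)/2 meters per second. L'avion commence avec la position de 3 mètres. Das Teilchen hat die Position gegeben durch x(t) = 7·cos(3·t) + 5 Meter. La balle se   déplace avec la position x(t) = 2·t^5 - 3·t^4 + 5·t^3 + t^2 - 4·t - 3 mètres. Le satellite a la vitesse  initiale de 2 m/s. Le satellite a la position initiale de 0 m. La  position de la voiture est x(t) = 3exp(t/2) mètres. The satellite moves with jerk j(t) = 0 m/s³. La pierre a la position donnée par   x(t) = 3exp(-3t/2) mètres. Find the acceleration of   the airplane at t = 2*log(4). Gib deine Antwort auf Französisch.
Pour résoudre ceci, nous devons prendre 1 dérivée de notre équation de la vitesse v(t) = 3·exp(t/2)/2. La dérivée de la vitesse donne l'accélération: a(t) = 3·exp(t/2)/4. En utilisant a(t) = 3·exp(t/2)/4 et en substituant t = 2*log(4), nous trouvons a = 3.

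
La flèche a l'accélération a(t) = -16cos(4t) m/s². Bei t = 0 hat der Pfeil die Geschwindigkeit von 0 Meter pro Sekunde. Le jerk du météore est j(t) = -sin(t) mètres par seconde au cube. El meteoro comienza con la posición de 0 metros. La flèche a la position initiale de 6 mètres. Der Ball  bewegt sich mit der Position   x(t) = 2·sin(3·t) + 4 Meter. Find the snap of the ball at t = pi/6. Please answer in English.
Starting from position x(t) = 2·sin(3·t) + 4, we take 4 derivatives. Differentiating position, we get velocity: v(t) = 6·cos(3·t). Taking d/dt of v(t), we find a(t) = -18·sin(3·t). Taking d/dt of a(t), we find j(t) = -54·cos(3·t). Taking d/dt of j(t), we find s(t) = 162·sin(3·t). From the given snap equation s(t) = 162·sin(3·t), we substitute t = pi/6 to get s = 162.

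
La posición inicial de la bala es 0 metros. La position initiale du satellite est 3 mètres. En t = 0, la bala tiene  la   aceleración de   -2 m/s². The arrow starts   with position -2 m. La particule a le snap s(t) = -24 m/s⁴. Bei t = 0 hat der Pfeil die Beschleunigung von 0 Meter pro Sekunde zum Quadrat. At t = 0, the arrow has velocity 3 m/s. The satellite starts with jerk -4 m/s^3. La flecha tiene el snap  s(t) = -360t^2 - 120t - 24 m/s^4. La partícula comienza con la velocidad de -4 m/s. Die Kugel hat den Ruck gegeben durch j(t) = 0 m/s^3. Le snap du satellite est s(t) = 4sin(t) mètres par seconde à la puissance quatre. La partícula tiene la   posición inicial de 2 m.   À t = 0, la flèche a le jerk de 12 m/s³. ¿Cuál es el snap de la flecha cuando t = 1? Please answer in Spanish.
Tenemos el snap s(t) = -360·t^2 - 120·t - 24. Sustituyendo t = 1: s(1) = -504.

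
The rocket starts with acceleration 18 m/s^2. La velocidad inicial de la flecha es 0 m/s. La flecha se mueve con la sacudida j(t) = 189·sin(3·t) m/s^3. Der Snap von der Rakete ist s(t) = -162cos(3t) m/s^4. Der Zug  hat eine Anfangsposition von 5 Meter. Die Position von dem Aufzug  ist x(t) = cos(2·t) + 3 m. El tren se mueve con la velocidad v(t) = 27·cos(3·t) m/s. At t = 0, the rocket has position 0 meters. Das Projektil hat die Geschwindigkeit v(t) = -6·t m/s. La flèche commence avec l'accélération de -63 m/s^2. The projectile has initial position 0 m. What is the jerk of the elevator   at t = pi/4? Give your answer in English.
Starting from position x(t) = cos(2·t) + 3, we take 3 derivatives. Taking d/dt of x(t), we find v(t) = -2·sin(2·t). The derivative of velocity gives acceleration: a(t) = -4·cos(2·t). Differentiating acceleration, we get jerk: j(t) = 8·sin(2·t). We have jerk j(t) = 8·sin(2·t). Substituting t = pi/4: j(pi/4) = 8.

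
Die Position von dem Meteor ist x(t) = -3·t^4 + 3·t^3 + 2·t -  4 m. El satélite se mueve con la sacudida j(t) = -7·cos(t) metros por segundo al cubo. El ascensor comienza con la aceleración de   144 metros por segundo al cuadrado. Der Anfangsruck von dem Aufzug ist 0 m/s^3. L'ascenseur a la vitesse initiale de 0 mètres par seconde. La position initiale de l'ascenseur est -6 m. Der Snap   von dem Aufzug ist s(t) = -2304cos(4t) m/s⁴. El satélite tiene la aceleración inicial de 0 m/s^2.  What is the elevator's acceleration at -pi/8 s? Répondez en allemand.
Wir müssen unsere Gleichung für den Snap s(t) = -2304·cos(4·t) 2-mal integrieren. Die Stammfunktion von dem Snap, mit j(0) = 0, ergibt den Ruck: j(t) = -576·sin(4·t). Durch Integration von dem Ruck und Verwendung der Anfangsbedingung a(0) = 144, erhalten wir a(t) = 144·cos(4·t). Wir haben die Beschleunigung a(t) = 144·cos(4·t). Durch Einsetzen von t = -pi/8: a(-pi/8) = 0.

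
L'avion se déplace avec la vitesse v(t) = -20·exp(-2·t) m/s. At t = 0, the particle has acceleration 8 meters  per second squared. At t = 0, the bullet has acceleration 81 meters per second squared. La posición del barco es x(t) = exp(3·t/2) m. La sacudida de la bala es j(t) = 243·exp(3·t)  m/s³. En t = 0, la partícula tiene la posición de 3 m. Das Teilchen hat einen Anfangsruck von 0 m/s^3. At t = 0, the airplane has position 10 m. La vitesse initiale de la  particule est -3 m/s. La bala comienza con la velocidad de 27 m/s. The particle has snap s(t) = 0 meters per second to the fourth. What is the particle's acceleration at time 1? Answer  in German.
Um dies zu lösen, müssen wir 2 Integrale unserer Gleichung für den Snap s(t) = 0 finden. Die Stammfunktion von dem Snap, mit j(0) = 0, ergibt den Ruck: j(t) = 0. Die Stammfunktion von dem Ruck ist die Beschleunigung. Mit a(0) = 8 erhalten wir a(t) = 8. Aus der Gleichung für die Beschleunigung a(t) = 8, setzen wir t = 1 ein und erhalten a = 8.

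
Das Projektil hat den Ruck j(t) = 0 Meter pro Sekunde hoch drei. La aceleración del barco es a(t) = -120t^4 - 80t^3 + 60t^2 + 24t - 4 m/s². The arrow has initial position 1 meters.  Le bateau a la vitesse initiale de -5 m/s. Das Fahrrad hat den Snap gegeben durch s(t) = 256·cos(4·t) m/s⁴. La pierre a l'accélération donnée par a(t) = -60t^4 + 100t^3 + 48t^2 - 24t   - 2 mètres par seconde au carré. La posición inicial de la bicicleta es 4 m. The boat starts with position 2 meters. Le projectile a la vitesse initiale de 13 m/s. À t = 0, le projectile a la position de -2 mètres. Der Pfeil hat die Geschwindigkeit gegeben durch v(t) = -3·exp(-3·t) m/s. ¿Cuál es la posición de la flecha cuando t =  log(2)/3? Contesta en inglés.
We must find the antiderivative of our velocity equation v(t) = -3·exp(-3·t) 1 time. Finding the antiderivative of v(t) and using x(0) = 1: x(t) = exp(-3·t). We have position x(t) = exp(-3·t). Substituting t = log(2)/3: x(log(2)/3) = 1/2.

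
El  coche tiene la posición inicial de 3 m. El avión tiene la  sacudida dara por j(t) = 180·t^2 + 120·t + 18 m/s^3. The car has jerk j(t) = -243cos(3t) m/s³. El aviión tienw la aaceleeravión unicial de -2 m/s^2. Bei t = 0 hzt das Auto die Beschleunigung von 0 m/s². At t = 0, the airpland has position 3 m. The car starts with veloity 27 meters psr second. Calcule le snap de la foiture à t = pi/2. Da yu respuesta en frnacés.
Nous devons dériver notre équation du jerk j(t) = -243·cos(3·t) 1 fois. La dérivée du jerk donne le snap: s(t) = 729·sin(3·t). En utilisant s(t) = 729·sin(3·t) et en substituant t = pi/2, nous trouvons s = -729.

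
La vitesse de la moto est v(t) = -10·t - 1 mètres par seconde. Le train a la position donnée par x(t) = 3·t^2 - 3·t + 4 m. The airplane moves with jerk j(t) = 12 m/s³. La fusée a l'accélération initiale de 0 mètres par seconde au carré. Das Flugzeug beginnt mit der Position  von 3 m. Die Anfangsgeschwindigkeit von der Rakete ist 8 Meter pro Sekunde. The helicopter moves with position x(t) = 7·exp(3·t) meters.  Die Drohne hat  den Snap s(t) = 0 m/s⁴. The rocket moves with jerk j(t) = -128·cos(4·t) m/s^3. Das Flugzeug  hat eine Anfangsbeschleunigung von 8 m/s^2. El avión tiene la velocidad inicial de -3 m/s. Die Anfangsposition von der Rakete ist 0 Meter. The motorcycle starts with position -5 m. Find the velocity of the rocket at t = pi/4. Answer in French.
Nous devons intégrer notre équation du jerk j(t) = -128·cos(4·t) 2 fois. L'intégrale du jerk, avec a(0) = 0, donne l'accélération: a(t) = -32·sin(4·t). La primitive de l'accélération est la vitesse. En utilisant v(0) = 8, nous obtenons v(t) = 8·cos(4·t). De l'équation de la vitesse v(t) = 8·cos(4·t), nous substituons t = pi/4 pour obtenir v = -8.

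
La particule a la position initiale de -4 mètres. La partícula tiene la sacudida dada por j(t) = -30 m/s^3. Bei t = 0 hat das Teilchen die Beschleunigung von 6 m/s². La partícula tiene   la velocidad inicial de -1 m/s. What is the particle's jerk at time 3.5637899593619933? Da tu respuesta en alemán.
Aus der Gleichung für den Ruck j(t) = -30, setzen wir t = 3.5637899593619933 ein und erhalten j = -30.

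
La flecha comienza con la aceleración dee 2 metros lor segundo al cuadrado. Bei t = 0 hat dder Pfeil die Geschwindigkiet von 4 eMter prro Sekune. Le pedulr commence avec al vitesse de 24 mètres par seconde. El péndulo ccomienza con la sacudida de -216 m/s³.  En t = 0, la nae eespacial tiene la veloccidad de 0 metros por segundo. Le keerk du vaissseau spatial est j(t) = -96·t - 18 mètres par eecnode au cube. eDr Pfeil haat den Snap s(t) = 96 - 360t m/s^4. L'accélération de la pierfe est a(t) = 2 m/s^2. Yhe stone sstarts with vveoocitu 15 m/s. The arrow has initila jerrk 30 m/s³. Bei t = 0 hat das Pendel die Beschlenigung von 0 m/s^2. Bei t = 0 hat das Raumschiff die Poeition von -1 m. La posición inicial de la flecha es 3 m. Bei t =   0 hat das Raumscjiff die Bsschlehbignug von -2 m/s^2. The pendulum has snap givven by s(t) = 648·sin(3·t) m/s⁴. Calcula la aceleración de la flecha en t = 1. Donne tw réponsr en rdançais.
En partant du snap s(t) = 96 - 360·t, nous prenons 2 primitives. En prenant ∫s(t)dt et en appliquant j(0) = 30, nous trouvons j(t) = -180·t^2 + 96·t + 30. En prenant ∫j(t)dt et en appliquant a(0) = 2, nous trouvons a(t) = -60·t^3 + 48·t^2 + 30·t + 2. En utilisant a(t) = -60·t^3 + 48·t^2 + 30·t + 2 et en substituant t = 1, nous trouvons a = 20.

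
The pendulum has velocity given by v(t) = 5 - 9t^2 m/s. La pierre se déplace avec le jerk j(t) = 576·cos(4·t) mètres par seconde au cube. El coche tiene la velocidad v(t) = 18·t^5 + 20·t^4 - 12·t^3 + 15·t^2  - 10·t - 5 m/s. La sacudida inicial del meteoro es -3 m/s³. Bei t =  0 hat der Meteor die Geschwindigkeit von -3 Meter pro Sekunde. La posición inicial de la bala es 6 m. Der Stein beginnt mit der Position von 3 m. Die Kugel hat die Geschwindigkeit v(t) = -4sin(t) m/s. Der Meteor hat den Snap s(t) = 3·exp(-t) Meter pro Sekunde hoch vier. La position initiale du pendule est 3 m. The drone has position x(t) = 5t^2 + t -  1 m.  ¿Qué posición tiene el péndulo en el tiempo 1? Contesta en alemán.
Ausgehend von der Geschwindigkeit v(t) = 5 - 9·t^2, nehmen wir 1 Integral. Das Integral von der Geschwindigkeit ist die Position. Mit x(0) = 3 erhalten wir x(t) = -3·t^3 + 5·t + 3. Aus der Gleichung für die Position x(t) = -3·t^3 + 5·t + 3, setzen wir t = 1 ein und erhalten x = 5.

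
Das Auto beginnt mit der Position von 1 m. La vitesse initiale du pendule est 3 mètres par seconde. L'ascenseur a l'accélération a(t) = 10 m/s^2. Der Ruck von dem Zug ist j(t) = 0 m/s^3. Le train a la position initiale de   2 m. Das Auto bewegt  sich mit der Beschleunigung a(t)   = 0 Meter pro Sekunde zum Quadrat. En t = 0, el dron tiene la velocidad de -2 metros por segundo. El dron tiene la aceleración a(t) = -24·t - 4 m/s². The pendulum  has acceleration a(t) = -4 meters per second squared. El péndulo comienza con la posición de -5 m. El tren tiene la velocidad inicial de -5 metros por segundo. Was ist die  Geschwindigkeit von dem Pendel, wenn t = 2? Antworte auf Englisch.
We need to integrate our acceleration equation a(t) = -4 1 time. Integrating acceleration and using the initial condition v(0) = 3, we get v(t) = 3 - 4·t. From the given velocity equation v(t) = 3 - 4·t, we substitute t = 2 to get v = -5.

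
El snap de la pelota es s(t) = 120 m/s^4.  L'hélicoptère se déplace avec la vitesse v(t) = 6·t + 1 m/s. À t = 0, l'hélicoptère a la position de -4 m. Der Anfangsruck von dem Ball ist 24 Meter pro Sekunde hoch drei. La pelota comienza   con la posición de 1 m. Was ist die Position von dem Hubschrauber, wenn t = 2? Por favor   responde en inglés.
To find the answer, we compute 1 antiderivative of v(t) = 6·t + 1. Integrating velocity and using the initial condition x(0) = -4, we get x(t) = 3·t^2 + t - 4. Using x(t) = 3·t^2 + t - 4 and substituting t = 2, we find x = 10.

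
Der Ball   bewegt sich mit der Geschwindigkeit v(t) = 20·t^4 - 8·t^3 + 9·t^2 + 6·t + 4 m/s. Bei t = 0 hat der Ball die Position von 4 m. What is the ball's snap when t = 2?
Starting from velocity v(t) = 20·t^4 - 8·t^3 + 9·t^2 + 6·t + 4, we take 3 derivatives. Taking d/dt of v(t), we find a(t) = 80·t^3 - 24·t^2 + 18·t + 6. Differentiating acceleration, we get jerk: j(t) = 240·t^2 - 48·t + 18. The derivative of jerk gives snap: s(t) = 480·t - 48. From the given snap equation s(t) = 480·t - 48, we substitute t = 2 to get s = 912.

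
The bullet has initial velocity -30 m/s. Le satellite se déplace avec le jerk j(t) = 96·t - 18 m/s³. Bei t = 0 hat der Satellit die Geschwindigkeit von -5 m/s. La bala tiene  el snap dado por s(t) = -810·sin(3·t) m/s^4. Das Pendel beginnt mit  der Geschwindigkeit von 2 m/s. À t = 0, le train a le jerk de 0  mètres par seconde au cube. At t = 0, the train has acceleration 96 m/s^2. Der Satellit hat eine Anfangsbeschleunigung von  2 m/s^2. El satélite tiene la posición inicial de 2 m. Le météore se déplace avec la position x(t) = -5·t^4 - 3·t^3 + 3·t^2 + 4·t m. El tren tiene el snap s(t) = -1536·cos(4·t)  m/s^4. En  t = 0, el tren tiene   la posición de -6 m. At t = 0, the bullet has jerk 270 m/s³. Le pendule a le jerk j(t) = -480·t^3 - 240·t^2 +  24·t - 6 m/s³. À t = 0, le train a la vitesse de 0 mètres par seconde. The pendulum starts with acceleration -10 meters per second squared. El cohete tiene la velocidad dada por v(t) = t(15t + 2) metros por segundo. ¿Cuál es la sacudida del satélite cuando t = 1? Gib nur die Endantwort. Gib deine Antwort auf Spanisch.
j(1) = 78.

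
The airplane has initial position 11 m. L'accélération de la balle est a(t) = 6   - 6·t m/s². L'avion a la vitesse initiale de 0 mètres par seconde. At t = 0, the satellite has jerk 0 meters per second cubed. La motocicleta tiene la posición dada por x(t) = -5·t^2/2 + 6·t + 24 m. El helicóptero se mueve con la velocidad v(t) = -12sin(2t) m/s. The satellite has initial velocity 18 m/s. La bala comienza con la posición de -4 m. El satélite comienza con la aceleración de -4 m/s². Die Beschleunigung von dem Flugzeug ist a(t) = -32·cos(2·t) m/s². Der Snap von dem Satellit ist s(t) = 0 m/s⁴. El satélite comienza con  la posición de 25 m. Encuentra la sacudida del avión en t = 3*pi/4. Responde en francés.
Pour résoudre ceci, nous devons prendre 1 dérivée de notre équation de l'accélération a(t) = -32·cos(2·t). En dérivant l'accélération, nous obtenons le jerk: j(t) = 64·sin(2·t). En utilisant j(t) = 64·sin(2·t) et en substituant t = 3*pi/4, nous trouvons j = -64.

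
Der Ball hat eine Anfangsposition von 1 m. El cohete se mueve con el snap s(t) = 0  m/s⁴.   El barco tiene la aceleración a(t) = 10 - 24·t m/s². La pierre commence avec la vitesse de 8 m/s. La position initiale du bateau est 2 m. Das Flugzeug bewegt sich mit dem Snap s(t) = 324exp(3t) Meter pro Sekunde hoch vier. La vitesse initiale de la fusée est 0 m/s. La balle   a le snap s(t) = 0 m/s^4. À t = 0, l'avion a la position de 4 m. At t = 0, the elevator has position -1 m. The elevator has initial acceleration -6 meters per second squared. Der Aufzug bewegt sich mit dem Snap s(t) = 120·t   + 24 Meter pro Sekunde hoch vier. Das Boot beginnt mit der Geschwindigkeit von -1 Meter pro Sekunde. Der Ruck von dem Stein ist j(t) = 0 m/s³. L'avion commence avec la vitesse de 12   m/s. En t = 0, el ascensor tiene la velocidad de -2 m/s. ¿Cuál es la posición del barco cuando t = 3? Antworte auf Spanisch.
Necesitamos integrar nuestra ecuación de la aceleración a(t) = 10 - 24·t 2 veces. La integral de la aceleración es la velocidad. Usando v(0) = -1, obtenemos v(t) = -12·t^2 + 10·t - 1. La antiderivada de la velocidad, con x(0) = 2, da la posición: x(t) = -4·t^3 + 5·t^2 - t + 2. Tenemos la posición x(t) = -4·t^3 + 5·t^2 - t + 2. Sustituyendo t = 3: x(3) = -64.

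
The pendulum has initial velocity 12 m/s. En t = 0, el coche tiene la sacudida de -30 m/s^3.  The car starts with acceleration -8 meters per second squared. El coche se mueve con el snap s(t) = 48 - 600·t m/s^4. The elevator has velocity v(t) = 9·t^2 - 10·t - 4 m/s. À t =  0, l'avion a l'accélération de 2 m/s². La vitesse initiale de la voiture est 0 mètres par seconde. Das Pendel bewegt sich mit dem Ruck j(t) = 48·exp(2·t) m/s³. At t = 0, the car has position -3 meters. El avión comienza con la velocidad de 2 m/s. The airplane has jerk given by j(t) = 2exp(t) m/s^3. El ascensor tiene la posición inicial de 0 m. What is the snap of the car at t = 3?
We have snap s(t) = 48 - 600·t. Substituting t = 3: s(3) = -1752.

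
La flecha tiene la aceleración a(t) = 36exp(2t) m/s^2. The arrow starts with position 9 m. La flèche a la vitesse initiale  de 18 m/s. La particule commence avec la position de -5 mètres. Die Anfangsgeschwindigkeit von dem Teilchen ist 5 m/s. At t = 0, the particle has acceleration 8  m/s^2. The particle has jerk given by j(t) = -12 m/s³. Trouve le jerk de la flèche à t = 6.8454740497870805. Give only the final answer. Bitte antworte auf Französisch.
j(6.8454740497870805) = 63567584.3654044.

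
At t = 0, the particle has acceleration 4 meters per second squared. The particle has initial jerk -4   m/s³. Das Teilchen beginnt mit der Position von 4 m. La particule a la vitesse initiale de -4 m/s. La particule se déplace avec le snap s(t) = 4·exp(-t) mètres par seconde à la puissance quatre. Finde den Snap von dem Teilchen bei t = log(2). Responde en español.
De la ecuación del snap s(t) = 4·exp(-t), sustituimos t = log(2) para obtener s = 2.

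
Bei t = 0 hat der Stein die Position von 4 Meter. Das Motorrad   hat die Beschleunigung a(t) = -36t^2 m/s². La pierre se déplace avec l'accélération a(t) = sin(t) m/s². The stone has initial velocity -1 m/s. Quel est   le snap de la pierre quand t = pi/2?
En partant de l'accélération a(t) = sin(t), nous prenons 2 dérivées. La dérivée de l'accélération donne le jerk: j(t) = cos(t). La dérivée du jerk donne le snap: s(t) = -sin(t). De l'équation du snap s(t) = -sin(t), nous substituons t = pi/2 pour obtenir s = -1.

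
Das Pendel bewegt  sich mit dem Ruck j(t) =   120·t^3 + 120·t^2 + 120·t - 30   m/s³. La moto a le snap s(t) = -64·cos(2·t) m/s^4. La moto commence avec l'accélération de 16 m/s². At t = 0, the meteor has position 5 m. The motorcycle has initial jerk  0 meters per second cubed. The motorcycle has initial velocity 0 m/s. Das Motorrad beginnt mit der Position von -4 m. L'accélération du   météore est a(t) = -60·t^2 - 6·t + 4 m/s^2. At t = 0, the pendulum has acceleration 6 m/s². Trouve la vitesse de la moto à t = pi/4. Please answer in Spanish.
Debemos encontrar la antiderivada de nuestra ecuación del snap s(t) = -64·cos(2·t) 3 veces. La antiderivada del snap, con j(0) = 0, da la sacudida: j(t) = -32·sin(2·t). Integrando la sacudida y usando la condición inicial a(0) = 16, obtenemos a(t) = 16·cos(2·t). La integral de la aceleración, con v(0) = 0, da la velocidad: v(t) = 8·sin(2·t). Tenemos la velocidad v(t) = 8·sin(2·t). Sustituyendo t = pi/4: v(pi/4) = 8.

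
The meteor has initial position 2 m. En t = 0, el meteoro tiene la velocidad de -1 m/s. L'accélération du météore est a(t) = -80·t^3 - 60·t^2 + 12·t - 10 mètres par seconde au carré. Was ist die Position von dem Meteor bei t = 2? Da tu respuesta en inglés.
To find the answer, we compute 2 antiderivatives of a(t) = -80·t^3 - 60·t^2 + 12·t - 10. Taking ∫a(t)dt and applying v(0) = -1, we find v(t) = -20·t^4 - 20·t^3 + 6·t^2 - 10·t - 1. Taking ∫v(t)dt and applying x(0) = 2, we find x(t) = -4·t^5 - 5·t^4 + 2·t^3 - 5·t^2 - t + 2. We have position x(t) = -4·t^5 - 5·t^4 + 2·t^3 - 5·t^2 - t + 2. Substituting t = 2: x(2) = -212.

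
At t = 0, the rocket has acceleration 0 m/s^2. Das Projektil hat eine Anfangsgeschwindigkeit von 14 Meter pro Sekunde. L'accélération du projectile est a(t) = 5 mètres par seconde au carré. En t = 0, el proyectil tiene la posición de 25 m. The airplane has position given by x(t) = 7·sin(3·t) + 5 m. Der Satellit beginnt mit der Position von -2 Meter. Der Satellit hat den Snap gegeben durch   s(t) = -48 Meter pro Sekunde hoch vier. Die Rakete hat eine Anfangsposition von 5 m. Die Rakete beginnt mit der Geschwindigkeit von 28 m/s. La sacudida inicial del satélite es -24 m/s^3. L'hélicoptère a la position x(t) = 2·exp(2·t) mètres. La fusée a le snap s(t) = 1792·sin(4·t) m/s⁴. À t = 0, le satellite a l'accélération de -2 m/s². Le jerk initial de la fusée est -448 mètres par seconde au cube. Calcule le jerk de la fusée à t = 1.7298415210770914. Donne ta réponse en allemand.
Ausgehend von dem Snap s(t) = 1792·sin(4·t), nehmen wir 1 Integral. Durch Integration von dem Snap und Verwendung der Anfangsbedingung j(0) = -448, erhalten wir j(t) = -448·cos(4·t). Aus der Gleichung für den Ruck j(t) = -448·cos(4·t), setzen wir t = 1.7298415210770914 ein und erhalten j = -360.358084784144.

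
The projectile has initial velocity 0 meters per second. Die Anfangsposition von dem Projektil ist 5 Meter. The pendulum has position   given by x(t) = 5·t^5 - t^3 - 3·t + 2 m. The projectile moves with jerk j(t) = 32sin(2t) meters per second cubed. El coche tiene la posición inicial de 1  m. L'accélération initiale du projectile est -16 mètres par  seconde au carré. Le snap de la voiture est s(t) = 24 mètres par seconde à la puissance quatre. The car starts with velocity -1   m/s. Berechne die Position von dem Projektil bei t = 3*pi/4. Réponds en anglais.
To find the answer, we compute 3 integrals of j(t) = 32·sin(2·t). The integral of jerk, with a(0) = -16, gives acceleration: a(t) = -16·cos(2·t). The antiderivative of acceleration, with v(0) = 0, gives velocity: v(t) = -8·sin(2·t). Finding the integral of v(t) and using x(0) = 5: x(t) = 4·cos(2·t) + 1. From the given position equation x(t) = 4·cos(2·t) + 1, we substitute t = 3*pi/4 to get x = 1.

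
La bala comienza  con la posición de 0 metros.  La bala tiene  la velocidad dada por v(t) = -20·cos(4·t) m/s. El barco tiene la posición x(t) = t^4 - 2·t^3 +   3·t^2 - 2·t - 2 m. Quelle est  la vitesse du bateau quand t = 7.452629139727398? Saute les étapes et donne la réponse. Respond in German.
Die Geschwindigkeit bei t = 7.452629139727398 ist v = 1365.19189224420.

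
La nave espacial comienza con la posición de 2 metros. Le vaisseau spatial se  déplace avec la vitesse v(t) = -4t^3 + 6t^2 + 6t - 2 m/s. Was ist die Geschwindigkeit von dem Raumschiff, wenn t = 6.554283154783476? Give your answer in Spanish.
De la ecuación de la velocidad v(t) = -4·t^3 + 6·t^2 + 6·t - 2, sustituimos t = 6.554283154783476 para obtener v = -831.174573873921.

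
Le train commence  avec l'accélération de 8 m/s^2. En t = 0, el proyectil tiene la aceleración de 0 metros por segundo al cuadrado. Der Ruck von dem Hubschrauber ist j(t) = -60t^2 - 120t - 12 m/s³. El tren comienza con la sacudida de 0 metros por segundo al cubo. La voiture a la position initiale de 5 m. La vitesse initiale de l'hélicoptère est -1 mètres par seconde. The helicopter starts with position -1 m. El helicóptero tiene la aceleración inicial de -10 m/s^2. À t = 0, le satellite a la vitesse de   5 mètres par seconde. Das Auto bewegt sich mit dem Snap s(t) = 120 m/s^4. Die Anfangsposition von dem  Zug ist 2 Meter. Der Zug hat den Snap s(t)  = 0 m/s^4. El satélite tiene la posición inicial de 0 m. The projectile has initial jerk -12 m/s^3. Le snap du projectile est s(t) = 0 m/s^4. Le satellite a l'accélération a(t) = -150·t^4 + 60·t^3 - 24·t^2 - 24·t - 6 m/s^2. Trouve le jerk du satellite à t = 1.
En partant de l'accélération a(t) = -150·t^4 + 60·t^3 - 24·t^2 - 24·t - 6, nous prenons 1 dérivée. En prenant d/dt de a(t), nous trouvons j(t) = -600·t^3 + 180·t^2 - 48·t - 24. Nous avons le jerk j(t) = -600·t^3 + 180·t^2 - 48·t - 24. En substituant t = 1: j(1) = -492.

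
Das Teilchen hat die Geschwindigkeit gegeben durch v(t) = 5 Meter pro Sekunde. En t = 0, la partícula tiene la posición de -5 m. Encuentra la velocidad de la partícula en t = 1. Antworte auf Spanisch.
De la ecuación de la velocidad v(t) = 5, sustituimos t = 1 para obtener v = 5.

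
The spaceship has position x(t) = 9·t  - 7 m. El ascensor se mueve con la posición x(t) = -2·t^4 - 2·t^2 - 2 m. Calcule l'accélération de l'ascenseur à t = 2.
En partant de la position x(t) = -2·t^4 - 2·t^2 - 2, nous prenons 2 dérivées. La dérivée de la position donne la vitesse: v(t) = -8·t^3 - 4·t. En prenant d/dt de v(t), nous trouvons a(t) = -24·t^2 - 4. Nous avons l'accélération a(t) = -24·t^2 - 4. En substituant t = 2: a(2) = -100.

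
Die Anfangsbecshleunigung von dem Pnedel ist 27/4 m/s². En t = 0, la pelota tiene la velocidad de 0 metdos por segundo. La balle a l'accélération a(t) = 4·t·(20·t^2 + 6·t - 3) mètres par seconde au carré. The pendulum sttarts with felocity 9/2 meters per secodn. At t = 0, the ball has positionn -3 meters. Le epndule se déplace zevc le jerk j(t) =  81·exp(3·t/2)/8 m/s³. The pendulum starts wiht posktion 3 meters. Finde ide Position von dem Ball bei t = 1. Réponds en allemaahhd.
Wir müssen unsere Gleichung für die Beschleunigung a(t) = 4·t·(20·t^2 + 6·t - 3) 2-mal integrieren. Mit ∫a(t)dt und Anwendung von v(0) = 0, finden wir v(t) = t^2·(20·t^2 + 8·t - 6). Mit ∫v(t)dt und Anwendung von x(0) = -3, finden wir x(t) = 4·t^5 + 2·t^4 - 2·t^3 - 3. Mit x(t) = 4·t^5 + 2·t^4 - 2·t^3 - 3 und Einsetzen von t = 1, finden wir x = 1.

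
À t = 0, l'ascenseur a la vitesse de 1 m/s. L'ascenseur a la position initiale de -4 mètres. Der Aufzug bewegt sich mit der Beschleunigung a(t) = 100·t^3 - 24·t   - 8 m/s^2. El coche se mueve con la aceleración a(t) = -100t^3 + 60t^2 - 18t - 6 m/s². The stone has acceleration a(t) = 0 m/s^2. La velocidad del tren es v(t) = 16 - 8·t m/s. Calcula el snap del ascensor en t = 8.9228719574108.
Para resolver esto, necesitamos tomar 2 derivadas de nuestra ecuación de la aceleración a(t) = 100·t^3 - 24·t - 8. Derivando la aceleración, obtenemos la sacudida: j(t) = 300·t^2 - 24. Tomando d/dt de j(t), encontramos s(t) = 600·t. Tenemos el snap s(t) = 600·t. Sustituyendo t = 8.9228719574108: s(8.9228719574108) = 5353.72317444648.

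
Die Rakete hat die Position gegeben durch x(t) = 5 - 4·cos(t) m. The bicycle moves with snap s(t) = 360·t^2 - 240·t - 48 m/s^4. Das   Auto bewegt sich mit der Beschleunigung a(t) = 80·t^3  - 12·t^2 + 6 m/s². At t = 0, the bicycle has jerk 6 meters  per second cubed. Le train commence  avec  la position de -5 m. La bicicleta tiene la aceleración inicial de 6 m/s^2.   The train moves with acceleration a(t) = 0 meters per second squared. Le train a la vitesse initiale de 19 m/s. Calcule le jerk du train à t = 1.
Nous devons dériver notre équation de l'accélération a(t) = 0 1 fois. En prenant d/dt de a(t), nous trouvons j(t) = 0. Nous avons le jerk j(t) = 0. En substituant t = 1: j(1) = 0.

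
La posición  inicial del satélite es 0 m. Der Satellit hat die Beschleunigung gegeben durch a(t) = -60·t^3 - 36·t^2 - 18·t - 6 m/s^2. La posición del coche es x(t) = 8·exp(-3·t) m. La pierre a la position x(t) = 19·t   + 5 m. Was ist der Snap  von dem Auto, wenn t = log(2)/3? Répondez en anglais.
To solve this, we need to take 4 derivatives of our position equation x(t) = 8·exp(-3·t). Differentiating position, we get velocity: v(t) = -24·exp(-3·t). Differentiating velocity, we get acceleration: a(t) = 72·exp(-3·t). The derivative of acceleration gives jerk: j(t) = -216·exp(-3·t). Taking d/dt of j(t), we find s(t) = 648·exp(-3·t). Using s(t) = 648·exp(-3·t) and substituting t = log(2)/3, we find s = 324.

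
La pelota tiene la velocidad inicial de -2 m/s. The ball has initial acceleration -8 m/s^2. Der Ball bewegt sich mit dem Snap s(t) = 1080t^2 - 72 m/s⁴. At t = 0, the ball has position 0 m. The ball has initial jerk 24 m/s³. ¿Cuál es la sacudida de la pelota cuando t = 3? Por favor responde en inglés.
We need to integrate our snap equation s(t) = 1080·t^2 - 72 1 time. The antiderivative of snap is jerk. Using j(0) = 24, we get j(t) = 360·t^3 - 72·t + 24. From the given jerk equation j(t) = 360·t^3 - 72·t + 24, we substitute t = 3 to get j = 9528.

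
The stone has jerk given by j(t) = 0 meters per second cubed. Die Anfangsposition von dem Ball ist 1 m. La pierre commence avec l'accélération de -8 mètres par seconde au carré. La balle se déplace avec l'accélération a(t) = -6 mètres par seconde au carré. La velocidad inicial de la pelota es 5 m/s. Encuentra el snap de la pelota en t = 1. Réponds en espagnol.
Debemos derivar nuestra ecuación de la aceleración a(t) = -6 2 veces. La derivada de la aceleración da la sacudida: j(t) = 0. Derivando la sacudida, obtenemos el snap: s(t) = 0. De la ecuación del snap s(t) = 0, sustituimos t = 1 para obtener s = 0.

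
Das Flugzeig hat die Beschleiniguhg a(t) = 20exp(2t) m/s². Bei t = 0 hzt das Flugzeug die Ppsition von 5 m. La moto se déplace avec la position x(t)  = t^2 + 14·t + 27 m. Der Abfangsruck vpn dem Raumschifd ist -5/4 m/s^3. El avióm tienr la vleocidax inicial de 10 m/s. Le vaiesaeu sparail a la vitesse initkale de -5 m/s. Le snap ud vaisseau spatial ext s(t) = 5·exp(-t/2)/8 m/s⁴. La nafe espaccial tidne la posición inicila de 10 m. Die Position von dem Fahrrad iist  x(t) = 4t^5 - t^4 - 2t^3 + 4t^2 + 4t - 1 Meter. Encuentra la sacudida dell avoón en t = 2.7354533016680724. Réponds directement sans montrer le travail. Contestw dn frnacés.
À t = 2.7354533016680724, j = 9507.02290325621.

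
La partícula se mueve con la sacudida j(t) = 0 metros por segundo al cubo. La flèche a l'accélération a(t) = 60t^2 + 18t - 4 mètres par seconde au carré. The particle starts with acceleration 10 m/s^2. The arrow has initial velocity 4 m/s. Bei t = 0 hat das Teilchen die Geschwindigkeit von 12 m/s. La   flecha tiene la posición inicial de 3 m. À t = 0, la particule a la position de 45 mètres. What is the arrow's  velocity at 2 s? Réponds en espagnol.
Partiendo de la aceleración a(t) = 60·t^2 + 18·t - 4, tomamos 1 integral. La integral de la aceleración, con v(0) = 4, da la velocidad: v(t) = 20·t^3 + 9·t^2 - 4·t + 4. Usando v(t) = 20·t^3 + 9·t^2 - 4·t + 4 y sustituyendo t = 2, encontramos v = 192.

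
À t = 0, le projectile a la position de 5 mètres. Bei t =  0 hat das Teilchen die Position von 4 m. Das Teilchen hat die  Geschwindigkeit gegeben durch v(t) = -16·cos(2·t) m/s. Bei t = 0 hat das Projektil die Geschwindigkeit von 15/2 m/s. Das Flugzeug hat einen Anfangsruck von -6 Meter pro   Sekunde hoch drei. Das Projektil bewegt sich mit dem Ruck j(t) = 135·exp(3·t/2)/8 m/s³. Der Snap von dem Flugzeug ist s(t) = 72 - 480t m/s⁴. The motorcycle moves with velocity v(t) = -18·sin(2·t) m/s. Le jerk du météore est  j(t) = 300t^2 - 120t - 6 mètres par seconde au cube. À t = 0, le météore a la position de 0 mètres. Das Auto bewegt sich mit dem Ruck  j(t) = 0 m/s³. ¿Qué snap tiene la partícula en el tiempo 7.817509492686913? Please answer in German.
Um dies zu lösen, müssen wir 3 Ableitungen unserer Gleichung für die Geschwindigkeit v(t) = -16·cos(2·t) nehmen. Die Ableitung von der Geschwindigkeit ergibt die Beschleunigung: a(t) = 32·sin(2·t). Mit d/dt von a(t) finden wir j(t) = 64·cos(2·t). Die Ableitung von dem Ruck ergibt den Snap: s(t) = -128·sin(2·t). Aus der Gleichung für den Snap s(t) = -128·sin(2·t), setzen wir t = 7.817509492686913 ein und erhalten s = -9.32859033111786.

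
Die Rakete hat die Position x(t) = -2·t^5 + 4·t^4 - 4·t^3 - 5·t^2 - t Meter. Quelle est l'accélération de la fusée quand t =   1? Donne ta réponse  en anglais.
To solve this, we need to take 2 derivatives of our position equation x(t) = -2·t^5 + 4·t^4 - 4·t^3 - 5·t^2 - t. Taking d/dt of x(t), we find v(t) = -10·t^4 + 16·t^3 - 12·t^2 - 10·t - 1. The derivative of velocity gives acceleration: a(t) = -40·t^3 + 48·t^2 - 24·t - 10. From the given acceleration equation a(t) = -40·t^3 + 48·t^2 - 24·t - 10, we substitute t = 1 to get a = -26.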